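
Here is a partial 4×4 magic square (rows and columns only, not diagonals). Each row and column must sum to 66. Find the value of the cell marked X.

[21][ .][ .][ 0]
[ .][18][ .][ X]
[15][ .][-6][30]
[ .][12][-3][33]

Using row 3: 15 + (-6) + 30 + ? → (3,2) = 66 − 39 = 27.
Row 4: 12 + (-3) + 33 + ? = 66, so (4,1) = 24.
Column 1: 21 + 15 + 24 + ? = 66, so (2,1) = 6.
Column 2 must total 66; the given cells sum to 57, so (1,2) = 9.
Column 4 must total 66; the given cells sum to 63, so (2,4) = 3.

3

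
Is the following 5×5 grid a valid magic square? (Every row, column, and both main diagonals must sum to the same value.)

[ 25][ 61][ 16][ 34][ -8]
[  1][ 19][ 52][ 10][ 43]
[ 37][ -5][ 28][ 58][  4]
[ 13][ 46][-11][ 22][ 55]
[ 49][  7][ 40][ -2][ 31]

No — row 2 sums to 125 but row 1 sums to 128.

Row 1: 25 + 61 + 16 + 34 + (-8) = 128.
Row 2: 1 + 19 + 52 + 10 + 43 = 125.
Row 3: 37 + (-5) + 28 + 58 + 4 = 122.
Row 4: 13 + 46 + (-11) + 22 + 55 = 125.
Row 5: 49 + 7 + 40 + (-2) + 31 = 125.
Column 1: 25 + 1 + 37 + 13 + 49 = 125.
Column 2: 61 + 19 + (-5) + 46 + 7 = 128.
Column 3: 16 + 52 + 28 + (-11) + 40 = 125.
Column 4: 34 + 10 + 58 + 22 + (-2) = 122.
Column 5: -8 + 43 + 4 + 55 + 31 = 125.
Main diagonal: 25 + 19 + 28 + 22 + 31 = 125.
Anti-diagonal: -8 + 10 + 28 + 46 + 49 = 125.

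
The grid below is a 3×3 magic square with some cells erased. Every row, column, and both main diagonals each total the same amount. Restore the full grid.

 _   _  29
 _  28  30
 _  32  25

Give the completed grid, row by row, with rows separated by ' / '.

Column 3 is already complete: 29 + 30 + 25 = 84, so that is the magic constant.
Using row 2: 28 + 30 + ? → (2,1) = 84 − 58 = 26.
From row 3, 84 − (32 + 25) gives (3,1) = 27.
From column 1, 84 − (26 + 27) gives (1,1) = 31.
Column 2 needs 84; the known cells sum to 60, so (1,2) = 24.

31 24 29 / 26 28 30 / 27 32 25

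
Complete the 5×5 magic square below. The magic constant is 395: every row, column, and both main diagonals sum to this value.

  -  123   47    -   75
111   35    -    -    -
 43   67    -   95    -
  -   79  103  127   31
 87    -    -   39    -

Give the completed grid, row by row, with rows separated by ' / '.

From row 4, 395 − (79 + 103 + 127 + 31) gives (4,1) = 55.
From column 1, 395 − (111 + 43 + 55 + 87) gives (1,1) = 99.
Column 2 needs 395; the known cells sum to 304, so (5,2) = 91.
The remaining cell in row 1 is (1,4) = 395 − 344 = 51.
Column 4 must total 395; the given cells sum to 312, so (2,4) = 83.
Using anti-diagonal: 75 + 83 + 79 + 87 + ? → (3,3) = 395 − 324 = 71.
Row 3 must total 395; the given cells sum to 276, so (3,5) = 119.
Main diagonal needs 395; the known cells sum to 332, so (5,5) = 63.
From row 5, 395 − (87 + 91 + 39 + 63) gives (5,3) = 115.
Using column 3: 47 + 71 + 103 + 115 + ? → (2,3) = 395 − 336 = 59.
Using column 5: 75 + 119 + 31 + 63 + ? → (2,5) = 395 − 288 = 107.

99 123 47 51 75 / 111 35 59 83 107 / 43 67 71 95 119 / 55 79 103 127 31 / 87 91 115 39 63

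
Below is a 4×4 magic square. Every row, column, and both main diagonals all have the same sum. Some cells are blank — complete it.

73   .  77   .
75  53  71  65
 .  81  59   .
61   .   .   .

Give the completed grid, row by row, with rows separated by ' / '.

Row 2 is already complete: 75 + 53 + 71 + 65 = 264, so that is the magic constant.
Using column 1: 73 + 75 + 61 + ? → (3,1) = 264 − 209 = 55.
The remaining cell in column 3 is (4,3) = 264 − 207 = 57.
Main diagonal: 73 + 53 + 59 + ? = 264, so (4,4) = 79.
The remaining cell in anti-diagonal is (1,4) = 264 − 213 = 51.
The remaining cell in row 1 is (1,2) = 264 − 201 = 63.
From row 3, 264 − (55 + 81 + 59) gives (3,4) = 69.
Row 4 must total 264; the given cells sum to 197, so (4,2) = 67.

73 63 77 51 / 75 53 71 65 / 55 81 59 69 / 61 67 57 79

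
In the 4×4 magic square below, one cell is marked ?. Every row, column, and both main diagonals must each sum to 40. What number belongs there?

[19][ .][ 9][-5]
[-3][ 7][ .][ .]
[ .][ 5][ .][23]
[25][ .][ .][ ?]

Using row 1: 19 + 9 + (-5) + ? → (1,2) = 40 − 23 = 17.
Using column 1: 19 + (-3) + 25 + ? → (3,1) = 40 − 41 = -1.
From column 2, 40 − (17 + 7 + 5) gives (4,2) = 11.
Anti-diagonal must total 40; the given cells sum to 25, so (2,3) = 15.
Using row 2: -3 + 7 + 15 + ? → (2,4) = 40 − 19 = 21.
Using row 3: -1 + 5 + 23 + ? → (3,3) = 40 − 27 = 13.
The remaining cell in column 3 is (4,3) = 40 − 37 = 3.
From column 4, 40 − (-5 + 21 + 23) gives (4,4) = 1.

1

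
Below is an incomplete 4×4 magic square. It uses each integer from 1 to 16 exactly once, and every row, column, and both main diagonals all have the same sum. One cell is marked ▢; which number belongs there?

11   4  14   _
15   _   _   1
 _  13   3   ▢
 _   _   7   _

16

The entries are 1 through 16, which sum to 136, so each line sums to 136/4 = 34.
Row 1: 11 + 4 + 14 + ? = 34, so (1,4) = 5.
Column 3 must total 34; the given cells sum to 24, so (2,3) = 10.
The remaining cell in anti-diagonal is (4,1) = 34 − 28 = 6.
From row 2, 34 − (15 + 10 + 1) gives (2,2) = 8.
The remaining cell in column 1 is (3,1) = 34 − 32 = 2.
Column 2 must total 34; the given cells sum to 25, so (4,2) = 9.
From main diagonal, 34 − (11 + 8 + 3) gives (4,4) = 12.
From row 3, 34 − (2 + 13 + 3) gives (3,4) = 16.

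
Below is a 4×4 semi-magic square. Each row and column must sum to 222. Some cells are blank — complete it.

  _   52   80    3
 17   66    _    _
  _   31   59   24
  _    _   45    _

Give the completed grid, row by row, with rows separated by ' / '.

87 52 80 3 / 17 66 38 101 / 108 31 59 24 / 10 73 45 94

Row 1: 52 + 80 + 3 + ? = 222, so (1,1) = 87.
Row 3 needs 222; the known cells sum to 114, so (3,1) = 108.
Column 1 must total 222; the given cells sum to 212, so (4,1) = 10.
Column 2 must total 222; the given cells sum to 149, so (4,2) = 73.
Column 3 needs 222; the known cells sum to 184, so (2,3) = 38.
The remaining cell in row 2 is (2,4) = 222 − 121 = 101.
Using row 4: 10 + 73 + 45 + ? → (4,4) = 222 − 128 = 94.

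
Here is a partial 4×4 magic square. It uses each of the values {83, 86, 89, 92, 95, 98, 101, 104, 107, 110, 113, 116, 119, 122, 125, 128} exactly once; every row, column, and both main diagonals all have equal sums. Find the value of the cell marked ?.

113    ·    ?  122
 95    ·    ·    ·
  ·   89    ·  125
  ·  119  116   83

101

The 16 entries sum to 1688, so each line sums to 1688/4 = 422.
The remaining cell in row 4 is (4,1) = 422 − 318 = 104.
Column 1 must total 422; the given cells sum to 312, so (3,1) = 110.
The remaining cell in column 4 is (2,4) = 422 − 330 = 92.
Using anti-diagonal: 122 + 89 + 104 + ? → (2,3) = 422 − 315 = 107.
Row 2 must total 422; the given cells sum to 294, so (2,2) = 128.
Row 3 must total 422; the given cells sum to 324, so (3,3) = 98.
Column 2: 128 + 89 + 119 + ? = 422, so (1,2) = 86.
Using column 3: 107 + 98 + 116 + ? → (1,3) = 422 − 321 = 101.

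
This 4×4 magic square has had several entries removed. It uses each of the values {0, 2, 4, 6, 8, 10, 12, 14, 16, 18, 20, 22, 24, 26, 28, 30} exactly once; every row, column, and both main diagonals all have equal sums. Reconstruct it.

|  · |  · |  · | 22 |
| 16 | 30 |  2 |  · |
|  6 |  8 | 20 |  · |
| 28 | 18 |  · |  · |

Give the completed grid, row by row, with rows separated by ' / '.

The 16 entries sum to 240, so each line sums to 240/4 = 60.
From row 2, 60 − (16 + 30 + 2) gives (2,4) = 12.
Row 3: 6 + 8 + 20 + ? = 60, so (3,4) = 26.
Column 1 needs 60; the known cells sum to 50, so (1,1) = 10.
Column 2 needs 60; the known cells sum to 56, so (1,2) = 4.
Column 4 must total 60; the given cells sum to 60, so (4,4) = 0.
The remaining cell in row 1 is (1,3) = 60 − 36 = 24.
Row 4 must total 60; the given cells sum to 46, so (4,3) = 14.

10 4 24 22 / 16 30 2 12 / 6 8 20 26 / 28 18 14 0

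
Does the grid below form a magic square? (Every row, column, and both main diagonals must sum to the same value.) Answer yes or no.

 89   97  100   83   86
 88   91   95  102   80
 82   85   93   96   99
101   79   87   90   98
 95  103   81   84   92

No — row 4 sums to 455 but row 2 sums to 456.

Row 1: 89 + 97 + 100 + 83 + 86 = 455.
Row 2: 88 + 91 + 95 + 102 + 80 = 456.
Row 3: 82 + 85 + 93 + 96 + 99 = 455.
Row 4: 101 + 79 + 87 + 90 + 98 = 455.
Row 5: 95 + 103 + 81 + 84 + 92 = 455.
Column 1: 89 + 88 + 82 + 101 + 95 = 455.
Column 2: 97 + 91 + 85 + 79 + 103 = 455.
Column 3: 100 + 95 + 93 + 87 + 81 = 456.
Column 4: 83 + 102 + 96 + 90 + 84 = 455.
Column 5: 86 + 80 + 99 + 98 + 92 = 455.
Main diagonal: 89 + 91 + 93 + 90 + 92 = 455.
Anti-diagonal: 86 + 102 + 93 + 79 + 95 = 455.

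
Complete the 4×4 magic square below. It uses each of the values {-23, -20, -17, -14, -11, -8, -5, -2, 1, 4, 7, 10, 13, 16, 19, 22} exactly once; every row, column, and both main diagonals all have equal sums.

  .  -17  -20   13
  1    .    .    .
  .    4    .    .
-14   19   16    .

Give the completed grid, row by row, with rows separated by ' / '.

The 16 entries sum to -8, so each line sums to -8/4 = -2.
Using row 1: -17 + (-20) + 13 + ? → (1,1) = -2 − (-24) = 22.
The remaining cell in row 4 is (4,4) = -2 − 21 = -23.
Using column 1: 22 + 1 + (-14) + ? → (3,1) = -2 − 9 = -11.
Using column 2: -17 + 4 + 19 + ? → (2,2) = -2 − 6 = -8.
Using main diagonal: 22 + (-8) + (-23) + ? → (3,3) = -2 − (-9) = 7.
From anti-diagonal, -2 − (13 + 4 + (-14)) gives (2,3) = -5.
Row 2: 1 + (-8) + (-5) + ? = -2, so (2,4) = 10.
Row 3: -11 + 4 + 7 + ? = -2, so (3,4) = -2.

22 -17 -20 13 / 1 -8 -5 10 / -11 4 7 -2 / -14 19 16 -23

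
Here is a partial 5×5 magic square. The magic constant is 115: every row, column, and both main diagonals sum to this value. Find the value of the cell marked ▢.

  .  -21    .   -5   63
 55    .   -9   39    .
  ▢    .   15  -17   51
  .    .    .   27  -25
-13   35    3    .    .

From column 4, 115 − (-5 + 39 + (-17) + 27) gives (5,4) = 71.
Anti-diagonal needs 115; the known cells sum to 104, so (4,2) = 11.
Using row 5: -13 + 35 + 3 + 71 + ? → (5,5) = 115 − 96 = 19.
Column 5 needs 115; the known cells sum to 108, so (2,5) = 7.
Row 2 must total 115; the given cells sum to 92, so (2,2) = 23.
Column 2 must total 115; the given cells sum to 48, so (3,2) = 67.
Using main diagonal: 23 + 15 + 27 + 19 + ? → (1,1) = 115 − 84 = 31.
The remaining cell in row 1 is (1,3) = 115 − 68 = 47.
Row 3 needs 115; the known cells sum to 116, so (3,1) = -1.

-1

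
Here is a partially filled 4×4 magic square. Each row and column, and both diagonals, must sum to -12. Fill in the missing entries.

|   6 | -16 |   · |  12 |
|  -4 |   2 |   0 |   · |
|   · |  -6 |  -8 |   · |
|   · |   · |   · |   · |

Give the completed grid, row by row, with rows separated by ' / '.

Row 1: 6 + (-16) + 12 + ? = -12, so (1,3) = -14.
Row 2: -4 + 2 + 0 + ? = -12, so (2,4) = -10.
Column 2 must total -12; the given cells sum to -20, so (4,2) = 8.
Column 3 must total -12; the given cells sum to -22, so (4,3) = 10.
Main diagonal needs -12; the known cells sum to 0, so (4,4) = -12.
From anti-diagonal, -12 − (12 + 0 + (-6)) gives (4,1) = -18.
Using column 1: 6 + (-4) + (-18) + ? → (3,1) = -12 − (-16) = 4.
Column 4 needs -12; the known cells sum to -10, so (3,4) = -2.

6 -16 -14 12 / -4 2 0 -10 / 4 -6 -8 -2 / -18 8 10 -12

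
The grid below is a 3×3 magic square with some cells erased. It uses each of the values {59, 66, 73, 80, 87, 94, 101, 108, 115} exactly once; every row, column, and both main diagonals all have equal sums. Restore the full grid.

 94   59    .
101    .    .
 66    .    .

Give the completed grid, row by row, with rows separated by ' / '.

The 9 entries sum to 783, so each line sums to 783/3 = 261.
From row 1, 261 − (94 + 59) gives (1,3) = 108.
Anti-diagonal: 108 + 66 + ? = 261, so (2,2) = 87.
Using row 2: 101 + 87 + ? → (2,3) = 261 − 188 = 73.
From column 2, 261 − (59 + 87) gives (3,2) = 115.
Column 3 needs 261; the known cells sum to 181, so (3,3) = 80.

94 59 108 / 101 87 73 / 66 115 80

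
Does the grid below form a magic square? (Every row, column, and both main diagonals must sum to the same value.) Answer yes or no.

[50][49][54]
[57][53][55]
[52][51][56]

Row 1: 50 + 49 + 54 = 153.
Row 2: 57 + 53 + 55 = 165.
Row 3: 52 + 51 + 56 = 159.
Column 1: 50 + 57 + 52 = 159.
Column 2: 49 + 53 + 51 = 153.
Column 3: 54 + 55 + 56 = 165.
Main diagonal: 50 + 53 + 56 = 159.
Anti-diagonal: 54 + 53 + 52 = 159.

No — row 2 sums to 165 but column 1 sums to 159.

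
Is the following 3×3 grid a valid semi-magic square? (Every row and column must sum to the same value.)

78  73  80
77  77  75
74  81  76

No — column 1 sums to 229 but column 2 sums to 231.

Row 1: 78 + 73 + 80 = 231.
Row 2: 77 + 77 + 75 = 229.
Row 3: 74 + 81 + 76 = 231.
Column 1: 78 + 77 + 74 = 229.
Column 2: 73 + 77 + 81 = 231.
Column 3: 80 + 75 + 76 = 231.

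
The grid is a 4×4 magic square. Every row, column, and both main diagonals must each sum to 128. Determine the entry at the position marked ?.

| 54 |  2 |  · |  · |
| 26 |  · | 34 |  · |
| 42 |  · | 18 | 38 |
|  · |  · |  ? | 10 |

Row 3 needs 128; the known cells sum to 98, so (3,2) = 30.
From column 1, 128 − (54 + 26 + 42) gives (4,1) = 6.
From main diagonal, 128 − (54 + 18 + 10) gives (2,2) = 46.
Using anti-diagonal: 34 + 30 + 6 + ? → (1,4) = 128 − 70 = 58.
Row 1 must total 128; the given cells sum to 114, so (1,3) = 14.
Row 2 must total 128; the given cells sum to 106, so (2,4) = 22.
Column 2: 2 + 46 + 30 + ? = 128, so (4,2) = 50.
Column 3: 14 + 34 + 18 + ? = 128, so (4,3) = 62.

62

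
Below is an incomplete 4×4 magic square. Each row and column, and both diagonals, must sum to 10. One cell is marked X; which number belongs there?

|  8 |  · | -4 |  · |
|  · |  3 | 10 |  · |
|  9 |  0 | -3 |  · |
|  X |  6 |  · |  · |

From row 3, 10 − (9 + 0 + (-3)) gives (3,4) = 4.
The remaining cell in column 2 is (1,2) = 10 − 9 = 1.
Column 3: -4 + 10 + (-3) + ? = 10, so (4,3) = 7.
Main diagonal: 8 + 3 + (-3) + ? = 10, so (4,4) = 2.
The remaining cell in row 1 is (1,4) = 10 − 5 = 5.
The remaining cell in row 4 is (4,1) = 10 − 15 = -5.

-5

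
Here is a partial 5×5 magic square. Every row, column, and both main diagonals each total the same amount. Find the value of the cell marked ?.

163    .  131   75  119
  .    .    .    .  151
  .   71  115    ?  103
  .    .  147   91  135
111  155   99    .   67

Column 5 is complete and sums to 575; that is the magic constant.
Using row 1: 163 + 131 + 75 + 119 + ? → (1,2) = 575 − 488 = 87.
Row 5: 111 + 155 + 99 + 67 + ? = 575, so (5,4) = 143.
Column 3 must total 575; the given cells sum to 492, so (2,3) = 83.
From main diagonal, 575 − (163 + 115 + 91 + 67) gives (2,2) = 139.
Column 2 must total 575; the given cells sum to 452, so (4,2) = 123.
Anti-diagonal needs 575; the known cells sum to 468, so (2,4) = 107.
From row 2, 575 − (139 + 83 + 107 + 151) gives (2,1) = 95.
The remaining cell in row 4 is (4,1) = 575 − 496 = 79.
The remaining cell in column 1 is (3,1) = 575 − 448 = 127.
Column 4: 75 + 107 + 91 + 143 + ? = 575, so (3,4) = 159.

159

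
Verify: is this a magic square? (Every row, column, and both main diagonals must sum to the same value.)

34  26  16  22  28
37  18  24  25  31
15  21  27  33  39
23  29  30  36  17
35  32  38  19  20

Row 1: 34 + 26 + 16 + 22 + 28 = 126.
Row 2: 37 + 18 + 24 + 25 + 31 = 135.
Row 3: 15 + 21 + 27 + 33 + 39 = 135.
Row 4: 23 + 29 + 30 + 36 + 17 = 135.
Row 5: 35 + 32 + 38 + 19 + 20 = 144.
Column 1: 34 + 37 + 15 + 23 + 35 = 144.
Column 2: 26 + 18 + 21 + 29 + 32 = 126.
Column 3: 16 + 24 + 27 + 30 + 38 = 135.
Column 4: 22 + 25 + 33 + 36 + 19 = 135.
Column 5: 28 + 31 + 39 + 17 + 20 = 135.
Main diagonal: 34 + 18 + 27 + 36 + 20 = 135.
Anti-diagonal: 28 + 25 + 27 + 29 + 35 = 144.

No — column 4 sums to 135 but row 5 sums to 144.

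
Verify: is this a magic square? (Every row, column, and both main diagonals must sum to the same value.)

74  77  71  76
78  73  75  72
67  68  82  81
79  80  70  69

Row 1: 74 + 77 + 71 + 76 = 298.
Row 2: 78 + 73 + 75 + 72 = 298.
Row 3: 67 + 68 + 82 + 81 = 298.
Row 4: 79 + 80 + 70 + 69 = 298.
Column 1: 74 + 78 + 67 + 79 = 298.
Column 2: 77 + 73 + 68 + 80 = 298.
Column 3: 71 + 75 + 82 + 70 = 298.
Column 4: 76 + 72 + 81 + 69 = 298.
Main diagonal: 74 + 73 + 82 + 69 = 298.
Anti-diagonal: 76 + 75 + 68 + 79 = 298.
All lines sum to 298.

Yes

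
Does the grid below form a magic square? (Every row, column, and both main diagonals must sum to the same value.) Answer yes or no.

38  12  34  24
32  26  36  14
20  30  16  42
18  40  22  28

Row 1: 38 + 12 + 34 + 24 = 108.
Row 2: 32 + 26 + 36 + 14 = 108.
Row 3: 20 + 30 + 16 + 42 = 108.
Row 4: 18 + 40 + 22 + 28 = 108.
Column 1: 38 + 32 + 20 + 18 = 108.
Column 2: 12 + 26 + 30 + 40 = 108.
Column 3: 34 + 36 + 16 + 22 = 108.
Column 4: 24 + 14 + 42 + 28 = 108.
Main diagonal: 38 + 26 + 16 + 28 = 108.
Anti-diagonal: 24 + 36 + 30 + 18 = 108.
All lines sum to 108.

Yes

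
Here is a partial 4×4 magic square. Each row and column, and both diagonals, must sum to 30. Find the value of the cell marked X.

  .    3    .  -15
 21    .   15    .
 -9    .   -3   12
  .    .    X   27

-6

The remaining cell in row 3 is (3,2) = 30 − 0 = 30.
Column 4 must total 30; the given cells sum to 24, so (2,4) = 6.
Anti-diagonal must total 30; the given cells sum to 30, so (4,1) = 0.
The remaining cell in row 2 is (2,2) = 30 − 42 = -12.
Using column 1: 21 + (-9) + 0 + ? → (1,1) = 30 − 12 = 18.
Using column 2: 3 + (-12) + 30 + ? → (4,2) = 30 − 21 = 9.
From row 1, 30 − (18 + 3 + (-15)) gives (1,3) = 24.
Row 4 must total 30; the given cells sum to 36, so (4,3) = -6.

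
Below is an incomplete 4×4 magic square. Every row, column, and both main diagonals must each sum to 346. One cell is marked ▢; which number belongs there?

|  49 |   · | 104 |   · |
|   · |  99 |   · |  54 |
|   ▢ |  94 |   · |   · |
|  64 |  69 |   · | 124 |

119

Using row 4: 64 + 69 + 124 + ? → (4,3) = 346 − 257 = 89.
Column 2 needs 346; the known cells sum to 262, so (1,2) = 84.
The remaining cell in main diagonal is (3,3) = 346 − 272 = 74.
The remaining cell in row 1 is (1,4) = 346 − 237 = 109.
Column 3 must total 346; the given cells sum to 267, so (2,3) = 79.
Column 4: 109 + 54 + 124 + ? = 346, so (3,4) = 59.
Row 2 needs 346; the known cells sum to 232, so (2,1) = 114.
Row 3 needs 346; the known cells sum to 227, so (3,1) = 119.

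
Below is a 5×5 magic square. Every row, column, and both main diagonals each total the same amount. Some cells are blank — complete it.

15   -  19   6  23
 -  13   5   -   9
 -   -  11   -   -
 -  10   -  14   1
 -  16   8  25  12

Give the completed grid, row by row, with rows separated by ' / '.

15 2 19 6 23 / 21 13 5 17 9 / 7 24 11 3 20 / 18 10 22 14 1 / 4 16 8 25 12

Main diagonal is already complete: 15 + 13 + 11 + 14 + 12 = 65, so that is the magic constant.
Row 1: 15 + 19 + 6 + 23 + ? = 65, so (1,2) = 2.
From row 5, 65 − (16 + 8 + 25 + 12) gives (5,1) = 4.
Column 2 must total 65; the given cells sum to 41, so (3,2) = 24.
Using column 3: 19 + 5 + 11 + 8 + ? → (4,3) = 65 − 43 = 22.
The remaining cell in column 5 is (3,5) = 65 − 45 = 20.
From anti-diagonal, 65 − (23 + 11 + 10 + 4) gives (2,4) = 17.
Row 2 must total 65; the given cells sum to 44, so (2,1) = 21.
Row 4: 10 + 22 + 14 + 1 + ? = 65, so (4,1) = 18.
Column 1 needs 65; the known cells sum to 58, so (3,1) = 7.
Column 4 must total 65; the given cells sum to 62, so (3,4) = 3.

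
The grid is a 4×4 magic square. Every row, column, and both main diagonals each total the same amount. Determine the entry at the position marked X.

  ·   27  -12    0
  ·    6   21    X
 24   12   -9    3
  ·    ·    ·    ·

Row 3 is complete and sums to 30; that is the magic constant.
Row 1 must total 30; the given cells sum to 15, so (1,1) = 15.
From column 2, 30 − (27 + 6 + 12) gives (4,2) = -15.
Column 3 needs 30; the known cells sum to 0, so (4,3) = 30.
Main diagonal needs 30; the known cells sum to 12, so (4,4) = 18.
Anti-diagonal needs 30; the known cells sum to 33, so (4,1) = -3.
From column 1, 30 − (15 + 24 + (-3)) gives (2,1) = -6.
Using column 4: 0 + 3 + 18 + ? → (2,4) = 30 − 21 = 9.

9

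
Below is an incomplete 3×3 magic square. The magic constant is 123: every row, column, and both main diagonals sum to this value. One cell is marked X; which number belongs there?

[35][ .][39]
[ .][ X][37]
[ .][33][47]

From row 1, 123 − (35 + 39) gives (1,2) = 49.
Row 3 must total 123; the given cells sum to 80, so (3,1) = 43.
Column 1: 35 + 43 + ? = 123, so (2,1) = 45.
Column 2 needs 123; the known cells sum to 82, so (2,2) = 41.

41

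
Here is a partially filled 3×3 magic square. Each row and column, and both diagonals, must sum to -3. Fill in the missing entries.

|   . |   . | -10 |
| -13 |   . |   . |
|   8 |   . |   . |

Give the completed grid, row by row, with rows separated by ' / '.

Column 1 must total -3; the given cells sum to -5, so (1,1) = 2.
The remaining cell in anti-diagonal is (2,2) = -3 − (-2) = -1.
Row 1 must total -3; the given cells sum to -8, so (1,2) = 5.
Row 2: -13 + (-1) + ? = -3, so (2,3) = 11.
Column 2 needs -3; the known cells sum to 4, so (3,2) = -7.
The remaining cell in column 3 is (3,3) = -3 − 1 = -4.

2 5 -10 / -13 -1 11 / 8 -7 -4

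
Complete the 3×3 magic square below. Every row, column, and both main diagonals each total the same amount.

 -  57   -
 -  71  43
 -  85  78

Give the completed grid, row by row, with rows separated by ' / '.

Column 2 is already complete: 57 + 71 + 85 = 213, so that is the magic constant.
From row 2, 213 − (71 + 43) gives (2,1) = 99.
Using row 3: 85 + 78 + ? → (3,1) = 213 − 163 = 50.
Using column 1: 99 + 50 + ? → (1,1) = 213 − 149 = 64.
The remaining cell in column 3 is (1,3) = 213 − 121 = 92.

64 57 92 / 99 71 43 / 50 85 78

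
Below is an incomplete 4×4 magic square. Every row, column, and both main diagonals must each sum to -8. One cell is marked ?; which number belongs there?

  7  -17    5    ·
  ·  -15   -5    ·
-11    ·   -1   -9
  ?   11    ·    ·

From row 1, -8 − (7 + (-17) + 5) gives (1,4) = -3.
Row 3 needs -8; the known cells sum to -21, so (3,2) = 13.
From column 3, -8 − (5 + (-5) + (-1)) gives (4,3) = -7.
Main diagonal needs -8; the known cells sum to -9, so (4,4) = 1.
From anti-diagonal, -8 − (-3 + (-5) + 13) gives (4,1) = -13.

-13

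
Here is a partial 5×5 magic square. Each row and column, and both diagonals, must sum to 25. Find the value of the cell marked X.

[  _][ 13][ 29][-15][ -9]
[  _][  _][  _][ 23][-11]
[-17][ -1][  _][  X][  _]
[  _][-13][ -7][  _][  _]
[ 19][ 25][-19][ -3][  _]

11

Using row 1: 13 + 29 + (-15) + (-9) + ? → (1,1) = 25 − 18 = 7.
From row 5, 25 − (19 + 25 + (-19) + (-3)) gives (5,5) = 3.
Using column 2: 13 + (-1) + (-13) + 25 + ? → (2,2) = 25 − 24 = 1.
Anti-diagonal needs 25; the known cells sum to 20, so (3,3) = 5.
The remaining cell in column 3 is (2,3) = 25 − 8 = 17.
Using main diagonal: 7 + 1 + 5 + 3 + ? → (4,4) = 25 − 16 = 9.
Row 2: 1 + 17 + 23 + (-11) + ? = 25, so (2,1) = -5.
From column 1, 25 − (7 + (-5) + (-17) + 19) gives (4,1) = 21.
Column 4 must total 25; the given cells sum to 14, so (3,4) = 11.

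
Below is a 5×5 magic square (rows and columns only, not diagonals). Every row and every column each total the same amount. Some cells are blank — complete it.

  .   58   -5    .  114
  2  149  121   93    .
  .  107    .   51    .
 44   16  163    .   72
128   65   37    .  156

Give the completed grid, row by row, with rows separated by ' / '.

Column 2 is already complete: 58 + 149 + 107 + 16 + 65 = 395, so that is the magic constant.
Row 2 must total 395; the given cells sum to 365, so (2,5) = 30.
Row 4 must total 395; the given cells sum to 295, so (4,4) = 100.
Row 5 needs 395; the known cells sum to 386, so (5,4) = 9.
Column 3: -5 + 121 + 163 + 37 + ? = 395, so (3,3) = 79.
The remaining cell in column 4 is (1,4) = 395 − 253 = 142.
Column 5: 114 + 30 + 72 + 156 + ? = 395, so (3,5) = 23.
Row 1 must total 395; the given cells sum to 309, so (1,1) = 86.
Using row 3: 107 + 79 + 51 + 23 + ? → (3,1) = 395 − 260 = 135.

86 58 -5 142 114 / 2 149 121 93 30 / 135 107 79 51 23 / 44 16 163 100 72 / 128 65 37 9 156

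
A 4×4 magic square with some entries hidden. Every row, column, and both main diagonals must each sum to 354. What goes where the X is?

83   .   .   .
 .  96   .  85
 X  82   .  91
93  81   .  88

Row 4 must total 354; the given cells sum to 262, so (4,3) = 92.
Column 2 needs 354; the known cells sum to 259, so (1,2) = 95.
Column 4 must total 354; the given cells sum to 264, so (1,4) = 90.
From main diagonal, 354 − (83 + 96 + 88) gives (3,3) = 87.
Anti-diagonal needs 354; the known cells sum to 265, so (2,3) = 89.
From row 1, 354 − (83 + 95 + 90) gives (1,3) = 86.
Row 2 needs 354; the known cells sum to 270, so (2,1) = 84.
Row 3 must total 354; the given cells sum to 260, so (3,1) = 94.

94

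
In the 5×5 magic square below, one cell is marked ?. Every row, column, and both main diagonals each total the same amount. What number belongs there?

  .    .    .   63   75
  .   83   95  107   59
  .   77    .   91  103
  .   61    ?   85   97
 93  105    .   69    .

Column 4 is complete and sums to 415; that is the magic constant.
Row 2 needs 415; the known cells sum to 344, so (2,1) = 71.
Column 2 needs 415; the known cells sum to 326, so (1,2) = 89.
Column 5: 75 + 59 + 103 + 97 + ? = 415, so (5,5) = 81.
Anti-diagonal: 75 + 107 + 61 + 93 + ? = 415, so (3,3) = 79.
Using row 3: 77 + 79 + 91 + 103 + ? → (3,1) = 415 − 350 = 65.
The remaining cell in row 5 is (5,3) = 415 − 348 = 67.
Main diagonal: 83 + 79 + 85 + 81 + ? = 415, so (1,1) = 87.
Using row 1: 87 + 89 + 63 + 75 + ? → (1,3) = 415 − 314 = 101.
From column 1, 415 − (87 + 71 + 65 + 93) gives (4,1) = 99.
Column 3 must total 415; the given cells sum to 342, so (4,3) = 73.

73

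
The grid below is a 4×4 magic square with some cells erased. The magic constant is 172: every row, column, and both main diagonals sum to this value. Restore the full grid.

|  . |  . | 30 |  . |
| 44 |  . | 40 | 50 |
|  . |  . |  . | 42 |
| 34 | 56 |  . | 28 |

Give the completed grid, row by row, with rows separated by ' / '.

Row 2 needs 172; the known cells sum to 134, so (2,2) = 38.
Using row 4: 34 + 56 + 28 + ? → (4,3) = 172 − 118 = 54.
Column 3 needs 172; the known cells sum to 124, so (3,3) = 48.
Column 4 must total 172; the given cells sum to 120, so (1,4) = 52.
Main diagonal needs 172; the known cells sum to 114, so (1,1) = 58.
Using anti-diagonal: 52 + 40 + 34 + ? → (3,2) = 172 − 126 = 46.
The remaining cell in row 1 is (1,2) = 172 − 140 = 32.
Using row 3: 46 + 48 + 42 + ? → (3,1) = 172 − 136 = 36.

58 32 30 52 / 44 38 40 50 / 36 46 48 42 / 34 56 54 28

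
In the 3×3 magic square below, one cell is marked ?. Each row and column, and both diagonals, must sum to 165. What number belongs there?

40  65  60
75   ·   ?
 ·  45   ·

35

The remaining cell in column 1 is (3,1) = 165 − 115 = 50.
Column 2 needs 165; the known cells sum to 110, so (2,2) = 55.
The remaining cell in main diagonal is (3,3) = 165 − 95 = 70.
Row 2 must total 165; the given cells sum to 130, so (2,3) = 35.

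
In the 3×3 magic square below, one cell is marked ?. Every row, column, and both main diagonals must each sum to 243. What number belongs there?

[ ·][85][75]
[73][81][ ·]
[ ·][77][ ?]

From row 1, 243 − (85 + 75) gives (1,1) = 83.
Row 2 needs 243; the known cells sum to 154, so (2,3) = 89.
Column 1: 83 + 73 + ? = 243, so (3,1) = 87.
Using column 3: 75 + 89 + ? → (3,3) = 243 − 164 = 79.

79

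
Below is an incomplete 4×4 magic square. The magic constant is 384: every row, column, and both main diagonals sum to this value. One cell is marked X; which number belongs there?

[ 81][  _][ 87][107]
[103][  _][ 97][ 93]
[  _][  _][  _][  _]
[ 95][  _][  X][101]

Row 1: 81 + 87 + 107 + ? = 384, so (1,2) = 109.
The remaining cell in row 2 is (2,2) = 384 − 293 = 91.
The remaining cell in column 1 is (3,1) = 384 − 279 = 105.
The remaining cell in column 4 is (3,4) = 384 − 301 = 83.
Main diagonal needs 384; the known cells sum to 273, so (3,3) = 111.
Using anti-diagonal: 107 + 97 + 95 + ? → (3,2) = 384 − 299 = 85.
Using column 2: 109 + 91 + 85 + ? → (4,2) = 384 − 285 = 99.
Column 3 needs 384; the known cells sum to 295, so (4,3) = 89.

89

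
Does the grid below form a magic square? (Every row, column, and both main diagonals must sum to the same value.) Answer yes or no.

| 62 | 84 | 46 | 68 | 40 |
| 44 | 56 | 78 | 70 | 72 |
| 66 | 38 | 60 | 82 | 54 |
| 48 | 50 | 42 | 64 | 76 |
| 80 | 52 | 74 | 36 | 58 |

No — column 2 sums to 280 but column 5 sums to 300.

Row 1: 62 + 84 + 46 + 68 + 40 = 300.
Row 2: 44 + 56 + 78 + 70 + 72 = 320.
Row 3: 66 + 38 + 60 + 82 + 54 = 300.
Row 4: 48 + 50 + 42 + 64 + 76 = 280.
Row 5: 80 + 52 + 74 + 36 + 58 = 300.
Column 1: 62 + 44 + 66 + 48 + 80 = 300.
Column 2: 84 + 56 + 38 + 50 + 52 = 280.
Column 3: 46 + 78 + 60 + 42 + 74 = 300.
Column 4: 68 + 70 + 82 + 64 + 36 = 320.
Column 5: 40 + 72 + 54 + 76 + 58 = 300.
Main diagonal: 62 + 56 + 60 + 64 + 58 = 300.
Anti-diagonal: 40 + 70 + 60 + 50 + 80 = 300.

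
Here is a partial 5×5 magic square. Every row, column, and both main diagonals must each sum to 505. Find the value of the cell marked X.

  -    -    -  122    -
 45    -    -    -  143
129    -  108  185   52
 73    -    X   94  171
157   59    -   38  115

17

Using row 3: 129 + 108 + 185 + 52 + ? → (3,2) = 505 − 474 = 31.
The remaining cell in row 5 is (5,3) = 505 − 369 = 136.
The remaining cell in column 1 is (1,1) = 505 − 404 = 101.
Column 4 must total 505; the given cells sum to 439, so (2,4) = 66.
Column 5 must total 505; the given cells sum to 481, so (1,5) = 24.
Main diagonal must total 505; the given cells sum to 418, so (2,2) = 87.
Anti-diagonal needs 505; the known cells sum to 355, so (4,2) = 150.
Using row 2: 45 + 87 + 66 + 143 + ? → (2,3) = 505 − 341 = 164.
Using row 4: 73 + 150 + 94 + 171 + ? → (4,3) = 505 − 488 = 17.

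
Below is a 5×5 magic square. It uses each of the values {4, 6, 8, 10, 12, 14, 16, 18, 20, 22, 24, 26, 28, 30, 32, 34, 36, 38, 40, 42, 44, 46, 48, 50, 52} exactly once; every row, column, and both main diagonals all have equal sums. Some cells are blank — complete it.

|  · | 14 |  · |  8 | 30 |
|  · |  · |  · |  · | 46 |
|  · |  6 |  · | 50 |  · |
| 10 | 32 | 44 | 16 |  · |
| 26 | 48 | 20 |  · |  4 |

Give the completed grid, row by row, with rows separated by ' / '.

The 25 entries sum to 700, so each line sums to 700/5 = 140.
Row 4: 10 + 32 + 44 + 16 + ? = 140, so (4,5) = 38.
Using row 5: 26 + 48 + 20 + 4 + ? → (5,4) = 140 − 98 = 42.
Using column 2: 14 + 6 + 32 + 48 + ? → (2,2) = 140 − 100 = 40.
Using column 4: 8 + 50 + 16 + 42 + ? → (2,4) = 140 − 116 = 24.
Column 5 needs 140; the known cells sum to 118, so (3,5) = 22.
From anti-diagonal, 140 − (30 + 24 + 32 + 26) gives (3,3) = 28.
Using row 3: 6 + 28 + 50 + 22 + ? → (3,1) = 140 − 106 = 34.
The remaining cell in main diagonal is (1,1) = 140 − 88 = 52.
Row 1: 52 + 14 + 8 + 30 + ? = 140, so (1,3) = 36.
Using column 1: 52 + 34 + 10 + 26 + ? → (2,1) = 140 − 122 = 18.
Column 3 must total 140; the given cells sum to 128, so (2,3) = 12.

52 14 36 8 30 / 18 40 12 24 46 / 34 6 28 50 22 / 10 32 44 16 38 / 26 48 20 42 4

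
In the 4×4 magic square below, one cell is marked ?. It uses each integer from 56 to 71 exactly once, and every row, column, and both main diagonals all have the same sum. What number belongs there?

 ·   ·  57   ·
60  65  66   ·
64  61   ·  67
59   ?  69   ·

70

The entries are 56 through 71, which sum to 1016, so each line sums to 1016/4 = 254.
The remaining cell in row 2 is (2,4) = 254 − 191 = 63.
From row 3, 254 − (64 + 61 + 67) gives (3,3) = 62.
From column 1, 254 − (60 + 64 + 59) gives (1,1) = 71.
Main diagonal must total 254; the given cells sum to 198, so (4,4) = 56.
Anti-diagonal needs 254; the known cells sum to 186, so (1,4) = 68.
Row 1 must total 254; the given cells sum to 196, so (1,2) = 58.
The remaining cell in row 4 is (4,2) = 254 − 184 = 70.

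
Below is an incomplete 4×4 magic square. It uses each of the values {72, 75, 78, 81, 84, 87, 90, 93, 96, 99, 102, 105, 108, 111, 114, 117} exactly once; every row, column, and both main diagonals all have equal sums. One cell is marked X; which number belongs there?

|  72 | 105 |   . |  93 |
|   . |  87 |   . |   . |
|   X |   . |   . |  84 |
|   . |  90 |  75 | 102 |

81

The 16 entries sum to 1512, so each line sums to 1512/4 = 378.
Using row 1: 72 + 105 + 93 + ? → (1,3) = 378 − 270 = 108.
Using row 4: 90 + 75 + 102 + ? → (4,1) = 378 − 267 = 111.
The remaining cell in column 2 is (3,2) = 378 − 282 = 96.
From column 4, 378 − (93 + 84 + 102) gives (2,4) = 99.
Using main diagonal: 72 + 87 + 102 + ? → (3,3) = 378 − 261 = 117.
Anti-diagonal needs 378; the known cells sum to 300, so (2,3) = 78.
Row 2 must total 378; the given cells sum to 264, so (2,1) = 114.
The remaining cell in row 3 is (3,1) = 378 − 297 = 81.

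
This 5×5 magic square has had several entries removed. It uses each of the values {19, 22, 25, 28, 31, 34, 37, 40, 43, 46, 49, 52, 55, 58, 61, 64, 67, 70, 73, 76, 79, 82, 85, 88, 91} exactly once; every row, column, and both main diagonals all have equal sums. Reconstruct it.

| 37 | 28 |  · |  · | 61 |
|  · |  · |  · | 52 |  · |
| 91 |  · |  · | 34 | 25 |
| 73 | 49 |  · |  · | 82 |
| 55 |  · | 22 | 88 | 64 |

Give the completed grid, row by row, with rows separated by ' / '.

37 28 79 70 61 / 19 85 76 52 43 / 91 67 58 34 25 / 73 49 40 31 82 / 55 46 22 88 64

The 25 entries sum to 1375, so each line sums to 1375/5 = 275.
Row 5 must total 275; the given cells sum to 229, so (5,2) = 46.
Using column 1: 37 + 91 + 73 + 55 + ? → (2,1) = 275 − 256 = 19.
Column 5 must total 275; the given cells sum to 232, so (2,5) = 43.
The remaining cell in anti-diagonal is (3,3) = 275 − 217 = 58.
The remaining cell in row 3 is (3,2) = 275 − 208 = 67.
Column 2 must total 275; the given cells sum to 190, so (2,2) = 85.
Using main diagonal: 37 + 85 + 58 + 64 + ? → (4,4) = 275 − 244 = 31.
Row 2: 19 + 85 + 52 + 43 + ? = 275, so (2,3) = 76.
Row 4 must total 275; the given cells sum to 235, so (4,3) = 40.
Column 3 needs 275; the known cells sum to 196, so (1,3) = 79.
Column 4 must total 275; the given cells sum to 205, so (1,4) = 70.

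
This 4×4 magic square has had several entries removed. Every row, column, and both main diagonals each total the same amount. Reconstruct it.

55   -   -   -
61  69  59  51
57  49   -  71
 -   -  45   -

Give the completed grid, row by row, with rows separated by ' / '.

55 47 73 65 / 61 69 59 51 / 57 49 63 71 / 67 75 45 53

Row 2 is already complete: 61 + 69 + 59 + 51 = 240, so that is the magic constant.
Using row 3: 57 + 49 + 71 + ? → (3,3) = 240 − 177 = 63.
Column 1: 55 + 61 + 57 + ? = 240, so (4,1) = 67.
Using column 3: 59 + 63 + 45 + ? → (1,3) = 240 − 167 = 73.
Main diagonal needs 240; the known cells sum to 187, so (4,4) = 53.
Anti-diagonal must total 240; the given cells sum to 175, so (1,4) = 65.
Row 1: 55 + 73 + 65 + ? = 240, so (1,2) = 47.
Row 4 must total 240; the given cells sum to 165, so (4,2) = 75.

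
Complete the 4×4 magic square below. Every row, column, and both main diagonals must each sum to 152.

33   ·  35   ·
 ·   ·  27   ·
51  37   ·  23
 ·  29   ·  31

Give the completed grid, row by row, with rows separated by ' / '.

33 39 35 45 / 25 47 27 53 / 51 37 41 23 / 43 29 49 31

Row 3: 51 + 37 + 23 + ? = 152, so (3,3) = 41.
Column 3 needs 152; the known cells sum to 103, so (4,3) = 49.
Using main diagonal: 33 + 41 + 31 + ? → (2,2) = 152 − 105 = 47.
Row 4 must total 152; the given cells sum to 109, so (4,1) = 43.
Using column 1: 33 + 51 + 43 + ? → (2,1) = 152 − 127 = 25.
Column 2: 47 + 37 + 29 + ? = 152, so (1,2) = 39.
The remaining cell in anti-diagonal is (1,4) = 152 − 107 = 45.
From row 2, 152 − (25 + 47 + 27) gives (2,4) = 53.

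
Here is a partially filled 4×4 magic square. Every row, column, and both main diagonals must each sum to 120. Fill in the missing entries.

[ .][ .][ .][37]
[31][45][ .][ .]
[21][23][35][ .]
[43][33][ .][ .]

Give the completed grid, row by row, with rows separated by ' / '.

25 19 39 37 / 31 45 17 27 / 21 23 35 41 / 43 33 29 15

Row 3 needs 120; the known cells sum to 79, so (3,4) = 41.
From column 1, 120 − (31 + 21 + 43) gives (1,1) = 25.
Using column 2: 45 + 23 + 33 + ? → (1,2) = 120 − 101 = 19.
Main diagonal needs 120; the known cells sum to 105, so (4,4) = 15.
From anti-diagonal, 120 − (37 + 23 + 43) gives (2,3) = 17.
Row 1 must total 120; the given cells sum to 81, so (1,3) = 39.
Using row 2: 31 + 45 + 17 + ? → (2,4) = 120 − 93 = 27.
Using row 4: 43 + 33 + 15 + ? → (4,3) = 120 − 91 = 29.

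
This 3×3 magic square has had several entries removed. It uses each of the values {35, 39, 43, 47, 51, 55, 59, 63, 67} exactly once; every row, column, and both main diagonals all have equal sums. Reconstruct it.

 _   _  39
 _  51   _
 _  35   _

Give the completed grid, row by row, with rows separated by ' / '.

The 9 entries sum to 459, so each line sums to 459/3 = 153.
Column 2 must total 153; the given cells sum to 86, so (1,2) = 67.
Anti-diagonal: 39 + 51 + ? = 153, so (3,1) = 63.
Using row 1: 67 + 39 + ? → (1,1) = 153 − 106 = 47.
Row 3 needs 153; the known cells sum to 98, so (3,3) = 55.
The remaining cell in column 1 is (2,1) = 153 − 110 = 43.
The remaining cell in column 3 is (2,3) = 153 − 94 = 59.

47 67 39 / 43 51 59 / 63 35 55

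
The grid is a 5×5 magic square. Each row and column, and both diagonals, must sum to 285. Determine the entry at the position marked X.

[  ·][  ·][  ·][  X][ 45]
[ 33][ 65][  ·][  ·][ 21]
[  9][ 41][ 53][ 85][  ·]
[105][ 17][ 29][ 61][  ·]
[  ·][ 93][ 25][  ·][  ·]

13

The remaining cell in row 3 is (3,5) = 285 − 188 = 97.
Row 4: 105 + 17 + 29 + 61 + ? = 285, so (4,5) = 73.
Column 2 needs 285; the known cells sum to 216, so (1,2) = 69.
From column 5, 285 − (45 + 21 + 97 + 73) gives (5,5) = 49.
The remaining cell in main diagonal is (1,1) = 285 − 228 = 57.
Column 1 must total 285; the given cells sum to 204, so (5,1) = 81.
From anti-diagonal, 285 − (45 + 53 + 17 + 81) gives (2,4) = 89.
Row 2: 33 + 65 + 89 + 21 + ? = 285, so (2,3) = 77.
From row 5, 285 − (81 + 93 + 25 + 49) gives (5,4) = 37.
Column 3 must total 285; the given cells sum to 184, so (1,3) = 101.
Using column 4: 89 + 85 + 61 + 37 + ? → (1,4) = 285 − 272 = 13.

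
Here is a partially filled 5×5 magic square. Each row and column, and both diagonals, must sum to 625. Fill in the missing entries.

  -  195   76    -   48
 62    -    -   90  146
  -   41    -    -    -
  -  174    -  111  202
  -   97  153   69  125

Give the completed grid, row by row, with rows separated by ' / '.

Row 5 needs 625; the known cells sum to 444, so (5,1) = 181.
Using column 2: 195 + 41 + 174 + 97 + ? → (2,2) = 625 − 507 = 118.
Using column 5: 48 + 146 + 202 + 125 + ? → (3,5) = 625 − 521 = 104.
Anti-diagonal: 48 + 90 + 174 + 181 + ? = 625, so (3,3) = 132.
Row 2 needs 625; the known cells sum to 416, so (2,3) = 209.
From column 3, 625 − (76 + 209 + 132 + 153) gives (4,3) = 55.
The remaining cell in main diagonal is (1,1) = 625 − 486 = 139.
From row 1, 625 − (139 + 195 + 76 + 48) gives (1,4) = 167.
From row 4, 625 − (174 + 55 + 111 + 202) gives (4,1) = 83.
From column 1, 625 − (139 + 62 + 83 + 181) gives (3,1) = 160.
Using column 4: 167 + 90 + 111 + 69 + ? → (3,4) = 625 − 437 = 188.

139 195 76 167 48 / 62 118 209 90 146 / 160 41 132 188 104 / 83 174 55 111 202 / 181 97 153 69 125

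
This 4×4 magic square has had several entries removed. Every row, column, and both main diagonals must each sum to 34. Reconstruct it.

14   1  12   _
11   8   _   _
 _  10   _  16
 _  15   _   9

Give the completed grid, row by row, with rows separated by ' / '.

Row 1: 14 + 1 + 12 + ? = 34, so (1,4) = 7.
The remaining cell in column 4 is (2,4) = 34 − 32 = 2.
The remaining cell in main diagonal is (3,3) = 34 − 31 = 3.
Row 2 must total 34; the given cells sum to 21, so (2,3) = 13.
The remaining cell in row 3 is (3,1) = 34 − 29 = 5.
Column 1 must total 34; the given cells sum to 30, so (4,1) = 4.
Column 3 needs 34; the known cells sum to 28, so (4,3) = 6.

14 1 12 7 / 11 8 13 2 / 5 10 3 16 / 4 15 6 9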